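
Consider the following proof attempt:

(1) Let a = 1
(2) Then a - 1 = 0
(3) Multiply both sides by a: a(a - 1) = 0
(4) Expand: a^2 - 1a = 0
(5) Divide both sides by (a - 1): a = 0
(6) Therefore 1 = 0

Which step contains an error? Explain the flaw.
Step 5: Divide both sides by (a - 1): a = 0

Step 5 divides both sides by (a - 1). However, since a = 1, we have (a - 1) = 0. Division by zero is undefined, making this step invalid.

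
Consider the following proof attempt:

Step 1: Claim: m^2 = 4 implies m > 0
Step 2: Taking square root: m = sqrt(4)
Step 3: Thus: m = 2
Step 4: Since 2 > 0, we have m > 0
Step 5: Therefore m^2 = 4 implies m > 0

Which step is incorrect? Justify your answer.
Step 2: Taking square root: m = sqrt(4)

Step 2 takes the square root and assumes the positive root only. The equation m^2 = 4 actually has two solutions: m = 2 and m = -2. The proof silently assumes m > 0 without justification, then uses this assumption to conclude m > 0, which is circular. The counterexample m = -2 shows the claim is false.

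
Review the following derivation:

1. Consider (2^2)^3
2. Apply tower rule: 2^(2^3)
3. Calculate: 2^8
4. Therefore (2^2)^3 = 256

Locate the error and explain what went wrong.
Step 2: Apply tower rule: 2^(2^3)

Step 2 incorrectly states that (a^b)^c = a^(b^c). The correct rule is (a^b)^c = a^(b×c). The actual value is (2^2)^3 = 2^6 = 64, not 2^8 = 256.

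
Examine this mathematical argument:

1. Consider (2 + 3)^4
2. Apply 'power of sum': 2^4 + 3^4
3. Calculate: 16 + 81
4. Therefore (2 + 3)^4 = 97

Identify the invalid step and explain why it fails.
Step 2: Apply 'power of sum': 2^4 + 3^4

Step 2 incorrectly applies a non-existent rule '(a+b)^n = a^n + b^n'. This is false in general. The correct expansion uses the binomial theorem. The actual value is (2 + 3)^4 = 5^4 = 625, not 97.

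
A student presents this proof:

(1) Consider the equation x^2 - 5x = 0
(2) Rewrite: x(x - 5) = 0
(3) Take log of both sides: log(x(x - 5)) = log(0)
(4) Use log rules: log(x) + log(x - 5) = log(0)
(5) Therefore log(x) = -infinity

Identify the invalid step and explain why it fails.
Step 3: Take log of both sides: log(x(x - 5)) = log(0)

Step 3 takes the logarithm of both sides, resulting in log(0) on the right side. The logarithm is only defined for positive numbers; log(0) is undefined (approaches negative infinity). This operation is invalid.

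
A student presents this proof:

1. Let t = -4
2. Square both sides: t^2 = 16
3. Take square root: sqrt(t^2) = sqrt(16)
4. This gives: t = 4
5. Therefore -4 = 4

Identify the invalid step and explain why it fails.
Step 4: This gives: t = 4

Step 4 incorrectly states that sqrt(t^2) = t. The correct identity is sqrt(t^2) = |t|. Since t = -4 < 0, we have sqrt(t^2) = |-4| = 4, not t = -4.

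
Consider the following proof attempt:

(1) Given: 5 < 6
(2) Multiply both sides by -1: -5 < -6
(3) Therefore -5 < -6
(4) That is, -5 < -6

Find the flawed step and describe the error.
Step 2: Multiply both sides by -1: -5 < -6

Step 2 multiplies both sides by -1 but fails to reverse the inequality sign. When multiplying (or dividing) an inequality by a negative number, the direction must be reversed. Since 5 < 6, we should get -5 > -6, i.e., -5 > -6.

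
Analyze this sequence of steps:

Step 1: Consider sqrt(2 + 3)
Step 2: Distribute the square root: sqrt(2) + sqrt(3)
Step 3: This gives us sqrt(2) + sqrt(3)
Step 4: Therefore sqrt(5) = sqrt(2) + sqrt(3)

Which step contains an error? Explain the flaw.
Step 2: Distribute the square root: sqrt(2) + sqrt(3)

Step 2 incorrectly 'distributes' the square root over addition. The square root function does not distribute: sqrt(a + b) ≠ sqrt(a) + sqrt(b). In fact, sqrt(2 + 3) = sqrt(5) ≈ 2.2361, while sqrt(2) + sqrt(3) ≈ 3.1463.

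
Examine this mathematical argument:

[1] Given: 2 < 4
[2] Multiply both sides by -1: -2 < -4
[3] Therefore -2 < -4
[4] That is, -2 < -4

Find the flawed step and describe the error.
Step 2: Multiply both sides by -1: -2 < -4

Step 2 multiplies both sides by -1 but fails to reverse the inequality sign. When multiplying (or dividing) an inequality by a negative number, the direction must be reversed. Since 2 < 4, we should get -2 > -4, i.e., -2 > -4.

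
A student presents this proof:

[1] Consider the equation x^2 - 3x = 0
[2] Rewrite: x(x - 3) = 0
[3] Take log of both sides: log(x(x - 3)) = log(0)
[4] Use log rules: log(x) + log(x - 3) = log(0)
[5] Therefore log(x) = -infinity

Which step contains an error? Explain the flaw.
Step 3: Take log of both sides: log(x(x - 3)) = log(0)

Step 3 takes the logarithm of both sides, resulting in log(0) on the right side. The logarithm is only defined for positive numbers; log(0) is undefined (approaches negative infinity). This operation is invalid.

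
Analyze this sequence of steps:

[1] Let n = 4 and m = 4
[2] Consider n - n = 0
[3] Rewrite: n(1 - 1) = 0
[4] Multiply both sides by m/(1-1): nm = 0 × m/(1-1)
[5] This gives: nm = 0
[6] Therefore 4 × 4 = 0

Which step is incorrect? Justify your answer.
Step 4: Multiply both sides by m/(1-1): nm = 0 × m/(1-1)

Step 4 multiplies both sides by m/(1-1). However, 1-1 = 0, so this is multiplication by m/0, which is undefined. We cannot multiply by an undefined expression.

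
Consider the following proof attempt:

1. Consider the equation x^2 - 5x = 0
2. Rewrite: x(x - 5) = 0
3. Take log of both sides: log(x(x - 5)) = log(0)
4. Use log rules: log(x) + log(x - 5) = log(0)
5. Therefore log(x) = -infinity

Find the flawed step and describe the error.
Step 3: Take log of both sides: log(x(x - 5)) = log(0)

Step 3 takes the logarithm of both sides, resulting in log(0) on the right side. The logarithm is only defined for positive numbers; log(0) is undefined (approaches negative infinity). This operation is invalid.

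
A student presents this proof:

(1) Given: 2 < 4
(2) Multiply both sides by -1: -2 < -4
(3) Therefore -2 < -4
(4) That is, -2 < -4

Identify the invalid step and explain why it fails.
Step 2: Multiply both sides by -1: -2 < -4

Step 2 multiplies both sides by -1 but fails to reverse the inequality sign. When multiplying (or dividing) an inequality by a negative number, the direction must be reversed. Since 2 < 4, we should get -2 > -4, i.e., -2 > -4.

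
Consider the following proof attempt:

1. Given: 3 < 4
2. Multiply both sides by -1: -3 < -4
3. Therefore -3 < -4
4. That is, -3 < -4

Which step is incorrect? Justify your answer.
Step 2: Multiply both sides by -1: -3 < -4

Step 2 multiplies both sides by -1 but fails to reverse the inequality sign. When multiplying (or dividing) an inequality by a negative number, the direction must be reversed. Since 3 < 4, we should get -3 > -4, i.e., -3 > -4.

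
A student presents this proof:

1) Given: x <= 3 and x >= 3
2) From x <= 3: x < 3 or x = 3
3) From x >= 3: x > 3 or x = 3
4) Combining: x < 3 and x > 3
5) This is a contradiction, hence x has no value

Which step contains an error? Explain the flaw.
Step 4: Combining: x < 3 and x > 3

Step 4 incorrectly combines the conditions. From x <= 3 and x >= 3, the intersection is x = 3. The error treats the 'or' cases as 'and' requirements. The correct conclusion is that x = 3 is the unique solution, not that no solution exists.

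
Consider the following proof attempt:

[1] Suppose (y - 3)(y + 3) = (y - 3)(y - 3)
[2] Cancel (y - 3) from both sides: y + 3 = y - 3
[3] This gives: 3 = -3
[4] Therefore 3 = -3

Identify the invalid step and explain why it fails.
Step 2: Cancel (y - 3) from both sides: y + 3 = y - 3

Step 2 cancels (y - 3) from both sides. This is only valid if (y - 3) ≠ 0, i.e., y ≠ 3. When y = 3, both sides equal zero regardless of the other factors. The correct approach requires considering y = 3 as a separate case.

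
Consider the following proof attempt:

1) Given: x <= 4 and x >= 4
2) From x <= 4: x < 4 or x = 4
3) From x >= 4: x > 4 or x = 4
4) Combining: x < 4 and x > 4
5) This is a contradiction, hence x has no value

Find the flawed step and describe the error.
Step 4: Combining: x < 4 and x > 4

Step 4 incorrectly combines the conditions. From x <= 4 and x >= 4, the intersection is x = 4. The error treats the 'or' cases as 'and' requirements. The correct conclusion is that x = 4 is the unique solution, not that no solution exists.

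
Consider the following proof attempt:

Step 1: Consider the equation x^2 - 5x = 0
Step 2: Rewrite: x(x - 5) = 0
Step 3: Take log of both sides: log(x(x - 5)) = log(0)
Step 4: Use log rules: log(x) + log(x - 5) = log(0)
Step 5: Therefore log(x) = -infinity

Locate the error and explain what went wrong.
Step 3: Take log of both sides: log(x(x - 5)) = log(0)

Step 3 takes the logarithm of both sides, resulting in log(0) on the right side. The logarithm is only defined for positive numbers; log(0) is undefined (approaches negative infinity). This operation is invalid.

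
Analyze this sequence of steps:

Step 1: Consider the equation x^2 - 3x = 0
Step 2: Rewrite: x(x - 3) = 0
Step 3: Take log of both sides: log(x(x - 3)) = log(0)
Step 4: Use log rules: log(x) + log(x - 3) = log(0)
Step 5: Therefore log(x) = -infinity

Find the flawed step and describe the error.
Step 3: Take log of both sides: log(x(x - 3)) = log(0)

Step 3 takes the logarithm of both sides, resulting in log(0) on the right side. The logarithm is only defined for positive numbers; log(0) is undefined (approaches negative infinity). This operation is invalid.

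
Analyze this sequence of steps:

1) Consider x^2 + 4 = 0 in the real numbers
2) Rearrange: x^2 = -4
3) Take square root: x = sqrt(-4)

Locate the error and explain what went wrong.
Step 3: Take square root: x = sqrt(-4)

Step 3 takes the square root of -4, which is negative. In the real number system, the square root of a negative number is undefined. The equation x^2 + 4 = 0 has no real solutions. Square roots of negative numbers only exist in the complex numbers.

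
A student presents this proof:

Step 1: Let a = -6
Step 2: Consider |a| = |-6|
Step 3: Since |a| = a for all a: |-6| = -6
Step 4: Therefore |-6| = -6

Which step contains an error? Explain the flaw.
Step 3: Since |a| = a for all a: |-6| = -6

Step 3 incorrectly states that |a| = a for all a. The correct definition is |a| = a when a >= 0, and |a| = -a when a < 0. Since -6 < 0, we have |-6| = -(-6) = 6, not -6.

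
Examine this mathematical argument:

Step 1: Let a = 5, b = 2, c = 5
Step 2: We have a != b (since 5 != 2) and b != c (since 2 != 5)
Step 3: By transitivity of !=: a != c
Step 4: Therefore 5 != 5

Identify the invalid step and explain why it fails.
Step 3: By transitivity of !=: a != c

Step 3 incorrectly applies transitivity to the '!=' relation. Transitivity states: if a R b and b R c, then a R c. However, '!=' is not transitive. Counterexample: 5 != 2 and 2 != 5, but 5 = 5 (both equal 5). Transitivity holds for relations like <, <=, =, but not for !=.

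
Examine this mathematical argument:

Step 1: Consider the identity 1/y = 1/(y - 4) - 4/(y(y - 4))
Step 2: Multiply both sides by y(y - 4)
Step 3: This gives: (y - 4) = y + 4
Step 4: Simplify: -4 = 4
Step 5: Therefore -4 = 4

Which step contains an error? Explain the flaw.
Step 3: This gives: (y - 4) = y + 4

Step 3 makes a sign error when clearing denominators. Multiplying -4/(y(y - 4)) by y(y - 4) gives -4, not +4. The correct result is (y - 4) = y - 4, which is trivially true, not (y - 4) = y + 4. (Step 1 is a valid identity: 1/(y - 4) - 4/(y(y - 4)) = (y - 4)/(y(y - 4)) = 1/y.)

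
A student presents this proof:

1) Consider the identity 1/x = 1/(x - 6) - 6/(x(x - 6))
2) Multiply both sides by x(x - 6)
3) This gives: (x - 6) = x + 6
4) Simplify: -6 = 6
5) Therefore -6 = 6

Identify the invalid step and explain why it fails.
Step 3: This gives: (x - 6) = x + 6

Step 3 makes a sign error when clearing denominators. Multiplying -6/(x(x - 6)) by x(x - 6) gives -6, not +6. The correct result is (x - 6) = x - 6, which is trivially true, not (x - 6) = x + 6. (Step 1 is a valid identity: 1/(x - 6) - 6/(x(x - 6)) = (x - 6)/(x(x - 6)) = 1/x.)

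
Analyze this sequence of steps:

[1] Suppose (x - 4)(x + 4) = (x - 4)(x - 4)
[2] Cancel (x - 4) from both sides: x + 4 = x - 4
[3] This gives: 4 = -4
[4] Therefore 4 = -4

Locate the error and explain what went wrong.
Step 2: Cancel (x - 4) from both sides: x + 4 = x - 4

Step 2 cancels (x - 4) from both sides. This is only valid if (x - 4) ≠ 0, i.e., x ≠ 4. When x = 4, both sides equal zero regardless of the other factors. The correct approach requires considering x = 4 as a separate case.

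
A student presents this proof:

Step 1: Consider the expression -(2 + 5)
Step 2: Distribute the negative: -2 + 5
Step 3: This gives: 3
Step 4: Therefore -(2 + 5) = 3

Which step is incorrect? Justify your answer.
Step 2: Distribute the negative: -2 + 5

Step 2 incorrectly distributes the negative sign. The correct distribution is -(2 + 5) = -2 - 5 = -7. The negative must be applied to both terms, not just the first. The error treats -(2 + 5) as -2 + 5, which equals 3 instead of -7.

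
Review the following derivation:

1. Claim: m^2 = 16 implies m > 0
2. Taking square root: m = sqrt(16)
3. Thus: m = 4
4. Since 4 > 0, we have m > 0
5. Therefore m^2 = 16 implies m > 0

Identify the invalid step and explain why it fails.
Step 2: Taking square root: m = sqrt(16)

Step 2 takes the square root and assumes the positive root only. The equation m^2 = 16 actually has two solutions: m = 4 and m = -4. The proof silently assumes m > 0 without justification, then uses this assumption to conclude m > 0, which is circular. The counterexample m = -4 shows the claim is false.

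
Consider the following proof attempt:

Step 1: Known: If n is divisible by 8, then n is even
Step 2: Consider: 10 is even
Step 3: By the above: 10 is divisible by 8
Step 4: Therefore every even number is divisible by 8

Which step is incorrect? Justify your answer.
Step 3: By the above: 10 is divisible by 8

Step 3 commits the fallacy of affirming the consequent. The known fact 'divisible by 8 → even' does NOT imply 'even → divisible by 8'. That would be the converse, which is false. For example, 10 is even but 10 ÷ 8 = 1.25, which is not an integer.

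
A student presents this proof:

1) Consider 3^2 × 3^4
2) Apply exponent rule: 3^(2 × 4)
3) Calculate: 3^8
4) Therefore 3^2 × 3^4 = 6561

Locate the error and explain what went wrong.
Step 2: Apply exponent rule: 3^(2 × 4)

Step 2 incorrectly states that a^b × a^c = a^(b×c). The correct rule is a^b × a^c = a^(b+c). The actual value is 3^2 × 3^4 = 3^6 = 729, not 3^8 = 6561.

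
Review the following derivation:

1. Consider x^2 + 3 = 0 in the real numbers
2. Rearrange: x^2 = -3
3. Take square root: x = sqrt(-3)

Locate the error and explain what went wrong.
Step 3: Take square root: x = sqrt(-3)

Step 3 takes the square root of -3, which is negative. In the real number system, the square root of a negative number is undefined. The equation x^2 + 3 = 0 has no real solutions. Square roots of negative numbers only exist in the complex numbers.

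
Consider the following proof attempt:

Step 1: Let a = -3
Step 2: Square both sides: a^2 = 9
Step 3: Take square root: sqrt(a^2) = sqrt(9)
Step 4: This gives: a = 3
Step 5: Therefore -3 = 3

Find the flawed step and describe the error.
Step 4: This gives: a = 3

Step 4 incorrectly states that sqrt(a^2) = a. The correct identity is sqrt(a^2) = |a|. Since a = -3 < 0, we have sqrt(a^2) = |-3| = 3, not a = -3.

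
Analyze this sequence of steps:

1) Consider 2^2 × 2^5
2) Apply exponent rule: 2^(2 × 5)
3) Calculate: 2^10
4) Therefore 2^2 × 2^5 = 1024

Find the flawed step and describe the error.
Step 2: Apply exponent rule: 2^(2 × 5)

Step 2 incorrectly states that a^b × a^c = a^(b×c). The correct rule is a^b × a^c = a^(b+c). The actual value is 2^2 × 2^5 = 2^7 = 128, not 2^10 = 1024.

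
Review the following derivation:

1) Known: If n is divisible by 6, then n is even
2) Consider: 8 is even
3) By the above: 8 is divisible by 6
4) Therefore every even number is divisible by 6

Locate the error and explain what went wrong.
Step 3: By the above: 8 is divisible by 6

Step 3 commits the fallacy of affirming the consequent. The known fact 'divisible by 6 → even' does NOT imply 'even → divisible by 6'. That would be the converse, which is false. For example, 8 is even but 8 ÷ 6 = 1.33, which is not an integer.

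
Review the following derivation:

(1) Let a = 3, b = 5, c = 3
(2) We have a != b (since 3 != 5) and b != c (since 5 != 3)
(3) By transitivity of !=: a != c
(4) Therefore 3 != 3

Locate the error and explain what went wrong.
Step 3: By transitivity of !=: a != c

Step 3 incorrectly applies transitivity to the '!=' relation. Transitivity states: if a R b and b R c, then a R c. However, '!=' is not transitive. Counterexample: 3 != 5 and 5 != 3, but 3 = 3 (both equal 3). Transitivity holds for relations like <, <=, =, but not for !=.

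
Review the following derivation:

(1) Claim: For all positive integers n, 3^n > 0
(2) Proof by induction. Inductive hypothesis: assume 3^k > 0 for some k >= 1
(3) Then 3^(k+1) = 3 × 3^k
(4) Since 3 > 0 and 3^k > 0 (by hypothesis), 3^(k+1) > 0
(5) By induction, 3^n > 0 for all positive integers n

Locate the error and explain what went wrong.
Step 5: By induction, 3^n > 0 for all positive integers n

Step 5 concludes the proof by induction, but no base case was ever established. A valid induction proof requires: (1) a base case proving 3^1 > 0, and (2) an inductive step showing IF 3^k > 0 THEN 3^(k+1) > 0. Steps 2-4 correctly establish the inductive step, but without the base case the conclusion in step 5 does not follow.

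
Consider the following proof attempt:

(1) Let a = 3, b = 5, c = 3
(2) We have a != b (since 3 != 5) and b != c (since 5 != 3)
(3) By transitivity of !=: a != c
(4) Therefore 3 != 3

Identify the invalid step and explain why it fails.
Step 3: By transitivity of !=: a != c

Step 3 incorrectly applies transitivity to the '!=' relation. Transitivity states: if a R b and b R c, then a R c. However, '!=' is not transitive. Counterexample: 3 != 5 and 5 != 3, but 3 = 3 (both equal 3). Transitivity holds for relations like <, <=, =, but not for !=.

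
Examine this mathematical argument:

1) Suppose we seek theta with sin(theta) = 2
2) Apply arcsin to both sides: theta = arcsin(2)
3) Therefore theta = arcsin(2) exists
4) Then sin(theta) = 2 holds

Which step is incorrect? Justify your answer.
Step 2: Apply arcsin to both sides: theta = arcsin(2)

Step 2 applies arcsin to 2. However, arcsin(x) is only defined for x in [-1, 1] because sin(theta) can only produce values in that range. Since |2| > 1, arcsin(2) is undefined. There is no angle whose sine equals 2.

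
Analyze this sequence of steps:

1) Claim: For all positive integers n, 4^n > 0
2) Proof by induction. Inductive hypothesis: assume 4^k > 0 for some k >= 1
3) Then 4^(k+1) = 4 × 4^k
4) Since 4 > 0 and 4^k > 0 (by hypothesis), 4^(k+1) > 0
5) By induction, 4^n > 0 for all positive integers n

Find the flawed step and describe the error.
Step 5: By induction, 4^n > 0 for all positive integers n

Step 5 concludes the proof by induction, but no base case was ever established. A valid induction proof requires: (1) a base case proving 4^1 > 0, and (2) an inductive step showing IF 4^k > 0 THEN 4^(k+1) > 0. Steps 2-4 correctly establish the inductive step, but without the base case the conclusion in step 5 does not follow.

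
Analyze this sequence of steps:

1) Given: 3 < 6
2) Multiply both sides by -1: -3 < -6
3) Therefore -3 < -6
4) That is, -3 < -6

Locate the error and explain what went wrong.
Step 2: Multiply both sides by -1: -3 < -6

Step 2 multiplies both sides by -1 but fails to reverse the inequality sign. When multiplying (or dividing) an inequality by a negative number, the direction must be reversed. Since 3 < 6, we should get -3 > -6, i.e., -3 > -6.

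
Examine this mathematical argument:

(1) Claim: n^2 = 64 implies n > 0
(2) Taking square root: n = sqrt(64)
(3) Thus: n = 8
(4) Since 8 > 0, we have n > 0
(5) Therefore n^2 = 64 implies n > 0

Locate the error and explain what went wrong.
Step 2: Taking square root: n = sqrt(64)

Step 2 takes the square root and assumes the positive root only. The equation n^2 = 64 actually has two solutions: n = 8 and n = -8. The proof silently assumes n > 0 without justification, then uses this assumption to conclude n > 0, which is circular. The counterexample n = -8 shows the claim is false.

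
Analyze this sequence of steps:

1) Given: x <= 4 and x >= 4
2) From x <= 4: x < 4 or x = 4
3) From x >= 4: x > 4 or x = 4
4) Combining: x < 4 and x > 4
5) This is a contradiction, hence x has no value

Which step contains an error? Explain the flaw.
Step 4: Combining: x < 4 and x > 4

Step 4 incorrectly combines the conditions. From x <= 4 and x >= 4, the intersection is x = 4. The error treats the 'or' cases as 'and' requirements. The correct conclusion is that x = 4 is the unique solution, not that no solution exists.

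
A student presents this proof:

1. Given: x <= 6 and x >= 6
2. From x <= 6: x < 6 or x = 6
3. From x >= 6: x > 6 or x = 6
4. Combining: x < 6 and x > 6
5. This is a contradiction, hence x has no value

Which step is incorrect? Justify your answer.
Step 4: Combining: x < 6 and x > 6

Step 4 incorrectly combines the conditions. From x <= 6 and x >= 6, the intersection is x = 6. The error treats the 'or' cases as 'and' requirements. The correct conclusion is that x = 6 is the unique solution, not that no solution exists.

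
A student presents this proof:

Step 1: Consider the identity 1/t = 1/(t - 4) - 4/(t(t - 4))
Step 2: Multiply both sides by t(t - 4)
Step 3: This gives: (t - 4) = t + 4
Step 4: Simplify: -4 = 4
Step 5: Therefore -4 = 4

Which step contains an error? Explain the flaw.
Step 3: This gives: (t - 4) = t + 4

Step 3 makes a sign error when clearing denominators. Multiplying -4/(t(t - 4)) by t(t - 4) gives -4, not +4. The correct result is (t - 4) = t - 4, which is trivially true, not (t - 4) = t + 4. (Step 1 is a valid identity: 1/(t - 4) - 4/(t(t - 4)) = (t - 4)/(t(t - 4)) = 1/t.)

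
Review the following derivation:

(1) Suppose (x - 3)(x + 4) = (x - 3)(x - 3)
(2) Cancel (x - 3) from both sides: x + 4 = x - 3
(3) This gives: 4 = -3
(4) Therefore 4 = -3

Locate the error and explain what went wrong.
Step 2: Cancel (x - 3) from both sides: x + 4 = x - 3

Step 2 cancels (x - 3) from both sides. This is only valid if (x - 3) ≠ 0, i.e., x ≠ 3. When x = 3, both sides equal zero regardless of the other factors. The correct approach requires considering x = 3 as a separate case.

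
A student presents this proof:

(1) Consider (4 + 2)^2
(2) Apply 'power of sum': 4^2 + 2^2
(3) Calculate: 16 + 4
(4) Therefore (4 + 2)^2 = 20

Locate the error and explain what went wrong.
Step 2: Apply 'power of sum': 4^2 + 2^2

Step 2 incorrectly applies a non-existent rule '(a+b)^n = a^n + b^n'. This is false in general. The correct expansion uses the binomial theorem. The actual value is (4 + 2)^2 = 6^2 = 36, not 20.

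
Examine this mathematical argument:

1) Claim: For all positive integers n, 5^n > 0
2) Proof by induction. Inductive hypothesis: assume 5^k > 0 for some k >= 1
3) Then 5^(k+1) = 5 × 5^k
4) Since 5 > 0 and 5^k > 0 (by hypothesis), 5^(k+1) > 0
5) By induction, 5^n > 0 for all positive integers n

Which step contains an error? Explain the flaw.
Step 5: By induction, 5^n > 0 for all positive integers n

Step 5 concludes the proof by induction, but no base case was ever established. A valid induction proof requires: (1) a base case proving 5^1 > 0, and (2) an inductive step showing IF 5^k > 0 THEN 5^(k+1) > 0. Steps 2-4 correctly establish the inductive step, but without the base case the conclusion in step 5 does not follow.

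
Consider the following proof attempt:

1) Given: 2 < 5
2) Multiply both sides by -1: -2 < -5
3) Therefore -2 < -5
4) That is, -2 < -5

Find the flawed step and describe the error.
Step 2: Multiply both sides by -1: -2 < -5

Step 2 multiplies both sides by -1 but fails to reverse the inequality sign. When multiplying (or dividing) an inequality by a negative number, the direction must be reversed. Since 2 < 5, we should get -2 > -5, i.e., -2 > -5.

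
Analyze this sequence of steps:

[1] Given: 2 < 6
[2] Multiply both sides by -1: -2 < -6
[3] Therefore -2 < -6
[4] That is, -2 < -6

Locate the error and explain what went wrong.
Step 2: Multiply both sides by -1: -2 < -6

Step 2 multiplies both sides by -1 but fails to reverse the inequality sign. When multiplying (or dividing) an inequality by a negative number, the direction must be reversed. Since 2 < 6, we should get -2 > -6, i.e., -2 > -6.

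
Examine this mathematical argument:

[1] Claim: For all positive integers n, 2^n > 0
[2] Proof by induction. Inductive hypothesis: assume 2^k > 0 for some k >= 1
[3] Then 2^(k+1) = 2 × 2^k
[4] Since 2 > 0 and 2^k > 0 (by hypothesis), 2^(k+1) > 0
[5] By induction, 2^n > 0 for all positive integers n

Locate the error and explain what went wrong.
Step 5: By induction, 2^n > 0 for all positive integers n

Step 5 concludes the proof by induction, but no base case was ever established. A valid induction proof requires: (1) a base case proving 2^1 > 0, and (2) an inductive step showing IF 2^k > 0 THEN 2^(k+1) > 0. Steps 2-4 correctly establish the inductive step, but without the base case the conclusion in step 5 does not follow.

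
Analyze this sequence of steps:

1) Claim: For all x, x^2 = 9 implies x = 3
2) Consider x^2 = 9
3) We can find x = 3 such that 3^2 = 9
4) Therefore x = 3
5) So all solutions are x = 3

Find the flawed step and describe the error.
Step 4: Therefore x = 3

Step 4 incorrectly concludes that x = 3 is the only solution. The proof shows that x = 3 is A solution (existence), but does not show it is the ONLY solution (uniqueness). In fact, x = -3 is also a solution since (-3)^2 = 9. Finding one solution doesn't prove there are no others.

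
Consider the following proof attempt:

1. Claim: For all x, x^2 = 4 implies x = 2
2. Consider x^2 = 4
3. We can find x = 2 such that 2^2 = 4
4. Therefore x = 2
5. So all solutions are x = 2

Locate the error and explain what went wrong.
Step 4: Therefore x = 2

Step 4 incorrectly concludes that x = 2 is the only solution. The proof shows that x = 2 is A solution (existence), but does not show it is the ONLY solution (uniqueness). In fact, x = -2 is also a solution since (-2)^2 = 4. Finding one solution doesn't prove there are no others.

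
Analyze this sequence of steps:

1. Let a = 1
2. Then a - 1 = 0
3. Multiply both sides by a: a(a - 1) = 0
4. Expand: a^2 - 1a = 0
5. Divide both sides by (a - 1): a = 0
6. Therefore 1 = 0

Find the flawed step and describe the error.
Step 5: Divide both sides by (a - 1): a = 0

Step 5 divides both sides by (a - 1). However, since a = 1, we have (a - 1) = 0. Division by zero is undefined, making this step invalid.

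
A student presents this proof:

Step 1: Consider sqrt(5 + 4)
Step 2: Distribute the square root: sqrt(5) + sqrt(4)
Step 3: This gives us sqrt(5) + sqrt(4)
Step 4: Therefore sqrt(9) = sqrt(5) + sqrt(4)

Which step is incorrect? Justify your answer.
Step 2: Distribute the square root: sqrt(5) + sqrt(4)

Step 2 incorrectly 'distributes' the square root over addition. The square root function does not distribute: sqrt(a + b) ≠ sqrt(a) + sqrt(b). In fact, sqrt(5 + 4) = sqrt(9) ≈ 3.0000, while sqrt(5) + sqrt(4) ≈ 4.2361.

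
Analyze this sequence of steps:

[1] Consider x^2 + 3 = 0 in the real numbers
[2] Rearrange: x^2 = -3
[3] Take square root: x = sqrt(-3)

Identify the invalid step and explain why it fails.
Step 3: Take square root: x = sqrt(-3)

Step 3 takes the square root of -3, which is negative. In the real number system, the square root of a negative number is undefined. The equation x^2 + 3 = 0 has no real solutions. Square roots of negative numbers only exist in the complex numbers.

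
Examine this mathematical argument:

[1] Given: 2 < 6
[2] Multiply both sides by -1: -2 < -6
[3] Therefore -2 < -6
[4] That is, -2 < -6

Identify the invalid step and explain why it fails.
Step 2: Multiply both sides by -1: -2 < -6

Step 2 multiplies both sides by -1 but fails to reverse the inequality sign. When multiplying (or dividing) an inequality by a negative number, the direction must be reversed. Since 2 < 6, we should get -2 > -6, i.e., -2 > -6.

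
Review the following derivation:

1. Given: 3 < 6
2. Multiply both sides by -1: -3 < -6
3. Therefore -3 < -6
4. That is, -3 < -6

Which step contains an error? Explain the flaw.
Step 2: Multiply both sides by -1: -3 < -6

Step 2 multiplies both sides by -1 but fails to reverse the inequality sign. When multiplying (or dividing) an inequality by a negative number, the direction must be reversed. Since 3 < 6, we should get -3 > -6, i.e., -3 > -6.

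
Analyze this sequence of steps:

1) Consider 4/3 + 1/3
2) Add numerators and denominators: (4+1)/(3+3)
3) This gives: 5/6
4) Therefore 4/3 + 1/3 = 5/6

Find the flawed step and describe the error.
Step 2: Add numerators and denominators: (4+1)/(3+3)

Step 2 incorrectly adds fractions by separately adding numerators and denominators. This is wrong. The correct method requires a common denominator: 4/3 + 1/3 = (4×3 + 1×3)/(3×3) = 15/9 = 5/3. The method used gives 5/6, which is different.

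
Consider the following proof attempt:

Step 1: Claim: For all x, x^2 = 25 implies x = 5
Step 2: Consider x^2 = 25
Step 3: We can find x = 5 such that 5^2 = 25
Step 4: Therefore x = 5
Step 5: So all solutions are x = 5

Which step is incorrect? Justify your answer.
Step 4: Therefore x = 5

Step 4 incorrectly concludes that x = 5 is the only solution. The proof shows that x = 5 is A solution (existence), but does not show it is the ONLY solution (uniqueness). In fact, x = -5 is also a solution since (-5)^2 = 25. Finding one solution doesn't prove there are no others.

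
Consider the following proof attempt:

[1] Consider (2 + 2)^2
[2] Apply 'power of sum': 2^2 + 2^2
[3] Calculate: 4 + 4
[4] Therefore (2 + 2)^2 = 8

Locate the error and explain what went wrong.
Step 2: Apply 'power of sum': 2^2 + 2^2

Step 2 incorrectly applies a non-existent rule '(a+b)^n = a^n + b^n'. This is false in general. The correct expansion uses the binomial theorem. The actual value is (2 + 2)^2 = 4^2 = 16, not 8.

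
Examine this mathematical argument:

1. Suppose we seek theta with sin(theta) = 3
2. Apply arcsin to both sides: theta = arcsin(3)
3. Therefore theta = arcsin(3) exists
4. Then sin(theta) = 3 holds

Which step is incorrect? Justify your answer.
Step 2: Apply arcsin to both sides: theta = arcsin(3)

Step 2 applies arcsin to 3. However, arcsin(x) is only defined for x in [-1, 1] because sin(theta) can only produce values in that range. Since |3| > 1, arcsin(3) is undefined. There is no angle whose sine equals 3.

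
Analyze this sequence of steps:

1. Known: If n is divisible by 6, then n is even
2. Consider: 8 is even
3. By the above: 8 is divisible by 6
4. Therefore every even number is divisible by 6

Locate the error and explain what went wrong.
Step 3: By the above: 8 is divisible by 6

Step 3 commits the fallacy of affirming the consequent. The known fact 'divisible by 6 → even' does NOT imply 'even → divisible by 6'. That would be the converse, which is false. For example, 8 is even but 8 ÷ 6 = 1.33, which is not an integer.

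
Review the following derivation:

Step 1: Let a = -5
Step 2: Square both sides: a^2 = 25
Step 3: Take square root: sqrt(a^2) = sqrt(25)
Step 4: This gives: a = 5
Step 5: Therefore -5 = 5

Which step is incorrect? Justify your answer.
Step 4: This gives: a = 5

Step 4 incorrectly states that sqrt(a^2) = a. The correct identity is sqrt(a^2) = |a|. Since a = -5 < 0, we have sqrt(a^2) = |-5| = 5, not a = -5.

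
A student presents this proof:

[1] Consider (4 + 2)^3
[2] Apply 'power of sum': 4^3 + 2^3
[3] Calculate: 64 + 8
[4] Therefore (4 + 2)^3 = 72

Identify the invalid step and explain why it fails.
Step 2: Apply 'power of sum': 4^3 + 2^3

Step 2 incorrectly applies a non-existent rule '(a+b)^n = a^n + b^n'. This is false in general. The correct expansion uses the binomial theorem. The actual value is (4 + 2)^3 = 6^3 = 216, not 72.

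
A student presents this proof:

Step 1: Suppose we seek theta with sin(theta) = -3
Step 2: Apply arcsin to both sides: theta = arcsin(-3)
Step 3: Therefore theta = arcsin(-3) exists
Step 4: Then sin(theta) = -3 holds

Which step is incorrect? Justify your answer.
Step 2: Apply arcsin to both sides: theta = arcsin(-3)

Step 2 applies arcsin to -3. However, arcsin(x) is only defined for x in [-1, 1] because sin(theta) can only produce values in that range. Since |-3| > 1, arcsin(-3) is undefined. There is no angle whose sine equals -3.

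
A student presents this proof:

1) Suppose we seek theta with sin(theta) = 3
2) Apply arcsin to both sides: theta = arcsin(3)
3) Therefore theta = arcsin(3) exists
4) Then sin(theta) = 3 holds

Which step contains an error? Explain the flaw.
Step 2: Apply arcsin to both sides: theta = arcsin(3)

Step 2 applies arcsin to 3. However, arcsin(x) is only defined for x in [-1, 1] because sin(theta) can only produce values in that range. Since |3| > 1, arcsin(3) is undefined. There is no angle whose sine equals 3.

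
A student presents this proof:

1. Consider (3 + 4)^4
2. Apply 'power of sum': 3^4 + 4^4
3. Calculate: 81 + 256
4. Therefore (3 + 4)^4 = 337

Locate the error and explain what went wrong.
Step 2: Apply 'power of sum': 3^4 + 4^4

Step 2 incorrectly applies a non-existent rule '(a+b)^n = a^n + b^n'. This is false in general. The correct expansion uses the binomial theorem. The actual value is (3 + 4)^4 = 7^4 = 2401, not 337.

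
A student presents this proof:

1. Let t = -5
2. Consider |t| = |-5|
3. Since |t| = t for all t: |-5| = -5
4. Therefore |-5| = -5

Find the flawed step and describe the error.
Step 3: Since |t| = t for all t: |-5| = -5

Step 3 incorrectly states that |t| = t for all t. The correct definition is |t| = t when t >= 0, and |t| = -t when t < 0. Since -5 < 0, we have |-5| = -(-5) = 5, not -5.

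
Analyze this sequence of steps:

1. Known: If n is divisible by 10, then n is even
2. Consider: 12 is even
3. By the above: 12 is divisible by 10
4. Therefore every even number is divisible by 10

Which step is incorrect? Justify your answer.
Step 3: By the above: 12 is divisible by 10

Step 3 commits the fallacy of affirming the consequent. The known fact 'divisible by 10 → even' does NOT imply 'even → divisible by 10'. That would be the converse, which is false. For example, 12 is even but 12 ÷ 10 = 1.20, which is not an integer.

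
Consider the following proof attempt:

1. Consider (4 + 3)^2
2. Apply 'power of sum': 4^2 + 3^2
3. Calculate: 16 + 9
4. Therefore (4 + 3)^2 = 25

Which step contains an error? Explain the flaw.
Step 2: Apply 'power of sum': 4^2 + 3^2

Step 2 incorrectly applies a non-existent rule '(a+b)^n = a^n + b^n'. This is false in general. The correct expansion uses the binomial theorem. The actual value is (4 + 3)^2 = 7^2 = 49, not 25.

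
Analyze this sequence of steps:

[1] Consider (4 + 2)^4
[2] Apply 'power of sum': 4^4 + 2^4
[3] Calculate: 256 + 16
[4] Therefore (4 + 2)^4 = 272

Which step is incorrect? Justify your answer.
Step 2: Apply 'power of sum': 4^4 + 2^4

Step 2 incorrectly applies a non-existent rule '(a+b)^n = a^n + b^n'. This is false in general. The correct expansion uses the binomial theorem. The actual value is (4 + 2)^4 = 6^4 = 1296, not 272.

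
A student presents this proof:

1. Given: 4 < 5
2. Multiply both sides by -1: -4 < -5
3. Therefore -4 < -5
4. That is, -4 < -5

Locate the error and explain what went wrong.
Step 2: Multiply both sides by -1: -4 < -5

Step 2 multiplies both sides by -1 but fails to reverse the inequality sign. When multiplying (or dividing) an inequality by a negative number, the direction must be reversed. Since 4 < 5, we should get -4 > -5, i.e., -4 > -5.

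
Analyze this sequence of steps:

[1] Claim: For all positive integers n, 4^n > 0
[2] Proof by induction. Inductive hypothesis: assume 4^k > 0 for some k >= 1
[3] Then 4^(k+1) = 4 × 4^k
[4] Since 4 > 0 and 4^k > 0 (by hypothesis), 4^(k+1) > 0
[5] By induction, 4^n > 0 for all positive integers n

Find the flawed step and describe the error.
Step 5: By induction, 4^n > 0 for all positive integers n

Step 5 concludes the proof by induction, but no base case was ever established. A valid induction proof requires: (1) a base case proving 4^1 > 0, and (2) an inductive step showing IF 4^k > 0 THEN 4^(k+1) > 0. Steps 2-4 correctly establish the inductive step, but without the base case the conclusion in step 5 does not follow.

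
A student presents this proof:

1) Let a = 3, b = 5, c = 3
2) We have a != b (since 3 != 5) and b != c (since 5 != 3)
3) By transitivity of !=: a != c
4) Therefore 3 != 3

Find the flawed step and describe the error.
Step 3: By transitivity of !=: a != c

Step 3 incorrectly applies transitivity to the '!=' relation. Transitivity states: if a R b and b R c, then a R c. However, '!=' is not transitive. Counterexample: 3 != 5 and 5 != 3, but 3 = 3 (both equal 3). Transitivity holds for relations like <, <=, =, but not for !=.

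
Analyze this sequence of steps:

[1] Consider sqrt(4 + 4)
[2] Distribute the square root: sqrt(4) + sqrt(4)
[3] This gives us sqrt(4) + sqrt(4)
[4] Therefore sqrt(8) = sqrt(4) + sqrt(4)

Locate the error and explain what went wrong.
Step 2: Distribute the square root: sqrt(4) + sqrt(4)

Step 2 incorrectly 'distributes' the square root over addition. The square root function does not distribute: sqrt(a + b) ≠ sqrt(a) + sqrt(b). In fact, sqrt(4 + 4) = sqrt(8) ≈ 2.8284, while sqrt(4) + sqrt(4) ≈ 4.0000.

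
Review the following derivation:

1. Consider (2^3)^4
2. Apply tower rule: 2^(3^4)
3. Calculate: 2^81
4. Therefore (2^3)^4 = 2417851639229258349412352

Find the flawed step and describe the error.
Step 2: Apply tower rule: 2^(3^4)

Step 2 incorrectly states that (a^b)^c = a^(b^c). The correct rule is (a^b)^c = a^(b×c). The actual value is (2^3)^4 = 2^12 = 4096, not 2^81 = 2417851639229258349412352.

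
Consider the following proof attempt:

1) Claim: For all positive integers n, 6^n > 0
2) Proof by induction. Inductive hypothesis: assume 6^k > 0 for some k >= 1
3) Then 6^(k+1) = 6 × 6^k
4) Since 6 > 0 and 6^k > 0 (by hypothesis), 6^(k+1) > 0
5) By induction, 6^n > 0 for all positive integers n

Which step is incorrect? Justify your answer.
Step 5: By induction, 6^n > 0 for all positive integers n

Step 5 concludes the proof by induction, but no base case was ever established. A valid induction proof requires: (1) a base case proving 6^1 > 0, and (2) an inductive step showing IF 6^k > 0 THEN 6^(k+1) > 0. Steps 2-4 correctly establish the inductive step, but without the base case the conclusion in step 5 does not follow.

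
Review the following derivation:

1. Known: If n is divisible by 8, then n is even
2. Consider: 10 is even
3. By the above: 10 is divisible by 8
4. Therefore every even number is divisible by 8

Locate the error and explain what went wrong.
Step 3: By the above: 10 is divisible by 8

Step 3 commits the fallacy of affirming the consequent. The known fact 'divisible by 8 → even' does NOT imply 'even → divisible by 8'. That would be the converse, which is false. For example, 10 is even but 10 ÷ 8 = 1.25, which is not an integer.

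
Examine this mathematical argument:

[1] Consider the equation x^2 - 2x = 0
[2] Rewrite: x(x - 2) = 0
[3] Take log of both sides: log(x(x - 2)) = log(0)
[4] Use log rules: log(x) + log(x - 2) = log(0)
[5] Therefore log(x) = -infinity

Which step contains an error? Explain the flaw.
Step 3: Take log of both sides: log(x(x - 2)) = log(0)

Step 3 takes the logarithm of both sides, resulting in log(0) on the right side. The logarithm is only defined for positive numbers; log(0) is undefined (approaches negative infinity). This operation is invalid.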